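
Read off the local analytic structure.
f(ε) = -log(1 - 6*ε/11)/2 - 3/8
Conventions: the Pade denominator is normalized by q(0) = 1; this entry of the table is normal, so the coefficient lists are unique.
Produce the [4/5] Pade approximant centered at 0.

Taylor coefficients needed (expand at 0): a_0 = -3/8, a_1 = 3/11, a_2 = 9/121, a_3 = 36/1331, a_4 = 162/14641, a_5 = 3888/805255, a_6 = 3888/1771561, a_7 = 139968/136410197, a_8 = 104976/214358881, a_9 = 559872/2357947691.
Write the denominator as Q(ε) = 1 + q1*ε + q2*ε^2 + q3*ε^3 + q4*ε^4 + q5*ε^5. Requiring Q*f - P = O(ε^10) with deg P <= 4 kills the coefficients of ε^5..ε^9 in Q*f:
  ε^5: a_5 + q1*a_4 + q2*a_3 + q3*a_2 + q4*a_1 + q5*a_0 = 0, i.e. 3888/805255 + (162/14641)*q1 + (36/1331)*q2 + (9/121)*q3 + (3/11)*q4 + (-3/8)*q5 = 0.
  ε^6: a_6 + q1*a_5 + q2*a_4 + q3*a_3 + q4*a_2 + q5*a_1 = 0, i.e. 3888/1771561 + (3888/805255)*q1 + (162/14641)*q2 + (36/1331)*q3 + (9/121)*q4 + (3/11)*q5 = 0.
  ε^7: a_7 + q1*a_6 + q2*a_5 + q3*a_4 + q4*a_3 + q5*a_2 = 0, i.e. 139968/136410197 + (3888/1771561)*q1 + (3888/805255)*q2 + (162/14641)*q3 + (36/1331)*q4 + (9/121)*q5 = 0.
  ε^8: a_8 + q1*a_7 + q2*a_6 + q3*a_5 + q4*a_4 + q5*a_3 = 0, i.e. 104976/214358881 + (139968/136410197)*q1 + (3888/1771561)*q2 + (3888/805255)*q3 + (162/14641)*q4 + (36/1331)*q5 = 0.
  ε^9: a_9 + q1*a_8 + q2*a_7 + q3*a_6 + q4*a_5 + q5*a_4 = 0, i.e. 559872/2357947691 + (104976/214358881)*q1 + (139968/136410197)*q2 + (3888/1771561)*q3 + (3888/805255)*q4 + (162/14641)*q5 = 0.
Solving this linear system: q1 = -2336/1947, q2 = 3444/7139, q3 = -39888/549703, q4 = 17784/6046733, q5 = 5184/332570315.
The numerator is Q*f truncated at degree 4: P0 = a_0 = -3/8; P1 = a_1 + q1*a_0 = 469/649; P2 = a_2 + q1*a_1 + q2*a_0 = -563/1298; P3 = a_3 + q1*a_2 + q2*a_1 + q3*a_0 = 53094/549703; P4 = a_4 + q1*a_3 + q2*a_2 + q3*a_1 + q4*a_0 = -38679/6046733.

The Pade approximant has numerator coefficients [-3/8, 469/649, -563/1298, 53094/549703, -38679/6046733]; denominator coefficients [1, -2336/1947, 3444/7139, -39888/549703, 17784/6046733, 5184/332570315].


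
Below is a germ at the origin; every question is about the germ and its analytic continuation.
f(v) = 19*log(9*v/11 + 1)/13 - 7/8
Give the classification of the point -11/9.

The term (19/13)*log(1 - v/(-11/9)) has argument 1 - -11/9/(-11/9) = 0 at -11/9: a logarithmic (infinitely-sheeted) branch point; the remaining terms are analytic or single-valued there.

The point is a logarithmic branch point.


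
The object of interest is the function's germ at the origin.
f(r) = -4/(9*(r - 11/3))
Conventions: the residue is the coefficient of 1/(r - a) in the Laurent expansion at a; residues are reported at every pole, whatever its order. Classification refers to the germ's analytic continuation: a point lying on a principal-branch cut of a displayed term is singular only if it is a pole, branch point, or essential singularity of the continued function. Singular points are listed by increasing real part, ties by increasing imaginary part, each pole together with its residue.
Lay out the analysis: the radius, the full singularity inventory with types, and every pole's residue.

Denominator factor (r - 11/3): pole of order 1 at 11/3, modulus 11/3.
The radius of convergence is the smallest modulus among the singular points: 11/3.
At the order-1 pole 11/3 set g(r) = (r - (11/3))*f(r) = -4/9.
Simple pole: residue = g(a) at a = 11/3, which is -4/9.

Radius of convergence at 0: 11/3.
At 11/3: a pole of order 1; residue -4/9.


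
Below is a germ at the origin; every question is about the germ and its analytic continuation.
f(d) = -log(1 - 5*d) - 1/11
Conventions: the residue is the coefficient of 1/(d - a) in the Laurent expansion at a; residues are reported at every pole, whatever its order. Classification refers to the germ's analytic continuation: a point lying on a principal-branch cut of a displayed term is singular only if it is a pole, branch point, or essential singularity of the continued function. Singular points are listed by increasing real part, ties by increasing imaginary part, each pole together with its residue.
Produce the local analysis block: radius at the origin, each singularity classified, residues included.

Branch term (-1)*log(1 - d/(1/5)): its argument vanishes at d = 1/5, a logarithmic branch point, modulus 1/5.
The radius of convergence is the smallest modulus among the singular points: 1/5.

Radius of convergence at 0: 1/5.
At 1/5: a logarithmic branch point.


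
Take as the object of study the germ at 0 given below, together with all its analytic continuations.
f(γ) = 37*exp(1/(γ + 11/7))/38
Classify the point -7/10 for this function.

There is no denominator, hence no pole anywhere.
The essential point of exp(1/(γ - (-11/7))) is -11/7, not -7/10.
So the germ continues analytically to -7/10.

The point is a regular point.


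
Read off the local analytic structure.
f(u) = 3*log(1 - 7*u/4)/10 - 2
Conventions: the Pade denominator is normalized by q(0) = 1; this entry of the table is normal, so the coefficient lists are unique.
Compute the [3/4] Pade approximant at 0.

The Pade approximant has numerator coefficients [-2, 677/120, -1449/320, 147/160]; denominator coefficients [1, -37/12, 91/32, -49/64, 343/15360].

Taylor coefficients needed (expand at 0): a_0 = -2, a_1 = -21/40, a_2 = -147/320, a_3 = -343/640, a_4 = -7203/10240, a_5 = -50421/51200, a_6 = -117649/81920, a_7 = -352947/163840.
Write the denominator as Q(u) = 1 + q1*u + q2*u^2 + q3*u^3 + q4*u^4. Requiring Q*f - P = O(u^8) with deg P <= 3 kills the coefficients of u^4..u^7 in Q*f:
  u^4: a_4 + q1*a_3 + q2*a_2 + q3*a_1 + q4*a_0 = 0, i.e. -7203/10240 + (-343/640)*q1 + (-147/320)*q2 + (-21/40)*q3 + (-2)*q4 = 0.
  u^5: a_5 + q1*a_4 + q2*a_3 + q3*a_2 + q4*a_1 = 0, i.e. -50421/51200 + (-7203/10240)*q1 + (-343/640)*q2 + (-147/320)*q3 + (-21/40)*q4 = 0.
  u^6: a_6 + q1*a_5 + q2*a_4 + q3*a_3 + q4*a_2 = 0, i.e. -117649/81920 + (-50421/51200)*q1 + (-7203/10240)*q2 + (-343/640)*q3 + (-147/320)*q4 = 0.
  u^7: a_7 + q1*a_6 + q2*a_5 + q3*a_4 + q4*a_3 = 0, i.e. -352947/163840 + (-117649/81920)*q1 + (-50421/51200)*q2 + (-7203/10240)*q3 + (-343/640)*q4 = 0.
Solving this linear system: q1 = -37/12, q2 = 91/32, q3 = -49/64, q4 = 343/15360.
The numerator is Q*f truncated at degree 3: P0 = a_0 = -2; P1 = a_1 + q1*a_0 = 677/120; P2 = a_2 + q1*a_1 + q2*a_0 = -1449/320; P3 = a_3 + q1*a_2 + q2*a_1 + q3*a_0 = 147/160.


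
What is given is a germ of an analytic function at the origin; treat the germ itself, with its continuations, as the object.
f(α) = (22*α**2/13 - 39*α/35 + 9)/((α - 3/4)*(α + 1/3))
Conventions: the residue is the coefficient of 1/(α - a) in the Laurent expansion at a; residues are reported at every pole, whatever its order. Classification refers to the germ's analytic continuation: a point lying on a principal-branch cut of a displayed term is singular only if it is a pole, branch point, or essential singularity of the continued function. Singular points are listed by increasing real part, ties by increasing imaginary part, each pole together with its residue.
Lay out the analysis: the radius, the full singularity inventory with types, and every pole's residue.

Radius of convergence at 0: 1/3.
At -1/3: a pole of order 1; residue -156584/17745.
At 3/4: a pole of order 1; residue 99549/11830.

Denominator factor (α + 1/3): pole of order 1 at -1/3, modulus 1/3.
Denominator factor (α - 3/4): pole of order 1 at 3/4, modulus 3/4.
The radius of convergence is the smallest modulus among the singular points: 1/3.
At the order-1 pole -1/3 set g(α) = (α - (-1/3))*f(α) = (22*α**2/13 - 39*α/35 + 9)/(α - 3/4).
Simple pole: residue = g(a) at a = -1/3, which is -156584/17745.
At the order-1 pole 3/4 set g(α) = (α - (3/4))*f(α) = (22*α**2/13 - 39*α/35 + 9)/(α + 1/3).
Simple pole: residue = g(a) at a = 3/4, which is 99549/11830.
List the singular points by increasing real part (a conjugate pair: the negative imaginary part first).


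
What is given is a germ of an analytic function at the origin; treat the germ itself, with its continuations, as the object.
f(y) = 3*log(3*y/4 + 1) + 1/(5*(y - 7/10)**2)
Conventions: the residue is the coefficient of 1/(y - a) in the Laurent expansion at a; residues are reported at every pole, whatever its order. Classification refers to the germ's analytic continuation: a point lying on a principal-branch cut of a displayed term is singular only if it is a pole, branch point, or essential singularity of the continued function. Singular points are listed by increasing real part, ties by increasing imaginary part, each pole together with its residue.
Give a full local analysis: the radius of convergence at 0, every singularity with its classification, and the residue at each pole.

Radius of convergence at 0: 7/10.
At -4/3: a logarithmic branch point.
At 7/10: a pole of order 2; residue 0.

Denominator factor (y - 7/10)^2: pole of order 2 at 7/10, modulus 7/10.
Branch term (3)*log(1 - y/(-4/3)): its argument vanishes at y = -4/3, a logarithmic branch point, modulus 4/3.
The radius of convergence is the smallest modulus among the singular points: 7/10.
The branch term is analytic at 7/10 and contributes nothing to the residue; only the rational part matters.
At the order-2 pole 7/10 set g(y) = (y - (7/10))^2*(rational part) = 1/5.
Order-2 pole: residue = g'(a); g'(7/10) = 0, so the residue is 0.
List the singular points by increasing real part (a conjugate pair: the negative imaginary part first).


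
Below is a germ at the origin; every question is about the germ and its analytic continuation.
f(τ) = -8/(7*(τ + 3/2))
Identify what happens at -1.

Denominator factors: τ + 3/2 = 1/2 at τ = -1 — none vanishes.
So the germ continues analytically to -1.

The point is a regular point.


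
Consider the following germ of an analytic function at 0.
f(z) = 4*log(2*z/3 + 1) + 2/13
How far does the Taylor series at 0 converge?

The radius of convergence is 3/2.

Branch term (4)*log(1 - z/(-3/2)): its argument vanishes at z = -3/2, a logarithmic branch point, modulus 3/2.
The radius of convergence is the smallest modulus among the singular points: 3/2.


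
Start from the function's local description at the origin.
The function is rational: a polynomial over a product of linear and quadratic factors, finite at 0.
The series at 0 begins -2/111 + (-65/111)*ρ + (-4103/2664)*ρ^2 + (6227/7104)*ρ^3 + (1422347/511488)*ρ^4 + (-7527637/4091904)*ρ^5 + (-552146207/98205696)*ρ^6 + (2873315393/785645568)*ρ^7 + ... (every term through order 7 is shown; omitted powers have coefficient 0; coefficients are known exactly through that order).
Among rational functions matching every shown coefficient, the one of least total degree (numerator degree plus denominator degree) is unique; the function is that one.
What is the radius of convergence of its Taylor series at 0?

No rational of total degree below 6 reproduces all 8 coefficients; solving the [2/4] Pade equations on them gives f(ρ) = (9*ρ**2/2 + 7*ρ/4 + 2/37)/((ρ**2 + 1/2)*(ρ**2 + 3*ρ/4 - 6)), whose expansion matches every shown term.
Denominator factor (ρ**2 + 1/2): discriminant -2, complex-conjugate roots ((1/2)*sqrt(2))*i and -((1/2)*sqrt(2))*i; poles of order 1, moduli (1/2)*sqrt(2) and (1/2)*sqrt(2).
Denominator factor (ρ**2 + 3*ρ/4 - 6): discriminant 393/16, real irrational roots -3/8 + (1/8)*sqrt(393) and -3/8 - (1/8)*sqrt(393); poles of order 1, moduli -3/8 + (1/8)*sqrt(393) and 3/8 + (1/8)*sqrt(393).
The radius of convergence is the smallest modulus among the singular points: (1/2)*sqrt(2).

The radius of convergence is (1/2)*sqrt(2).


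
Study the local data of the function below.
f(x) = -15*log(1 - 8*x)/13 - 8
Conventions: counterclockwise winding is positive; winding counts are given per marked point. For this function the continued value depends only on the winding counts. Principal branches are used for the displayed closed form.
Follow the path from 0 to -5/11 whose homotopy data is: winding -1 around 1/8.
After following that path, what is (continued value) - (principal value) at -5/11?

The rational part is single-valued and drops out of the difference; each branch term changes only by its own monodromy.
(-15/13)*log(1 - x/(1/8)): each positive loop around 1/8 adds 2*pi*i to the log, so winding -1 contributes (-15/13)*(-1)*2*pi*i = (30/13)*pi*i.
Summing the contributions at x = -5/11 gives (30/13)*pi*i.

Continued minus principal equals (30/13)*pi*i.


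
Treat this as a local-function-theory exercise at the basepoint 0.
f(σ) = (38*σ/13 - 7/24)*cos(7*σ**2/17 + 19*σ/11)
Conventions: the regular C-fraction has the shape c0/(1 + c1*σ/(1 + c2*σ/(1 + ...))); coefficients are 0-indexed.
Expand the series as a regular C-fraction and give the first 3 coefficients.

Taylor coefficients (expand at 0): a_0 = -7/24, a_1 = 38/13, a_2 = 2527/5808.
c0 = a_0 = -7/24. Peel one level at a time: if S = 1 + c*σ/S' with S'(0) = 1, then c is the σ-coefficient of S and S' = c*σ/(S - 1).
S_1 = c0/f = 1 + (912/91)*σ + (204271489/2004002)*σ^2 + ...; c1 = 912/91.
S_2 = c1*σ/(S_1 - 1) = 1 + (-10751131/1057056)*σ + ...; c2 = -10751131/1057056.

The regular C-fraction coefficients are [-7/24, 912/91, -10751131/1057056].


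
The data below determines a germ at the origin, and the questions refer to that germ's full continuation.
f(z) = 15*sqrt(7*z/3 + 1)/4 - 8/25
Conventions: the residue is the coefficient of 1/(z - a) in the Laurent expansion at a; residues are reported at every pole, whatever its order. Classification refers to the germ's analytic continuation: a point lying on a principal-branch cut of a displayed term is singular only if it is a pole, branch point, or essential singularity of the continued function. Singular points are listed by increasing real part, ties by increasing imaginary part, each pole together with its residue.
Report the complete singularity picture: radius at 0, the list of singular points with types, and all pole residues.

Radius of convergence at 0: 3/7.
At -3/7: an algebraic (square-root) branch point.

Branch term (15/4)*sqrt(1 - z/(-3/7)): its argument vanishes at z = -3/7, a square-root branch point, modulus 3/7.
The radius of convergence is the smallest modulus among the singular points: 3/7.


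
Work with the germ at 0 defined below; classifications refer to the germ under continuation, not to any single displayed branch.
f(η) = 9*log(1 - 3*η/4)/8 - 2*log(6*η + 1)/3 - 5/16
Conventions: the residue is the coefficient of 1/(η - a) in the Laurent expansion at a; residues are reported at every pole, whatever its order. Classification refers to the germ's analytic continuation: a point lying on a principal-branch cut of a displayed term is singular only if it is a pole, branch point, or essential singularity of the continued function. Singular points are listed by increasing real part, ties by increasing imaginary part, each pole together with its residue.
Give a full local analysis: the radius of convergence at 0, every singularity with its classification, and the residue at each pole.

Radius of convergence at 0: 1/6.
At -1/6: a logarithmic branch point.
At 4/3: a logarithmic branch point.

Branch term (-2/3)*log(1 - η/(-1/6)): its argument vanishes at η = -1/6, a logarithmic branch point, modulus 1/6.
Branch term (9/8)*log(1 - η/(4/3)): its argument vanishes at η = 4/3, a logarithmic branch point, modulus 4/3.
The radius of convergence is the smallest modulus among the singular points: 1/6.
List the singular points by increasing real part (a conjugate pair: the negative imaginary part first).


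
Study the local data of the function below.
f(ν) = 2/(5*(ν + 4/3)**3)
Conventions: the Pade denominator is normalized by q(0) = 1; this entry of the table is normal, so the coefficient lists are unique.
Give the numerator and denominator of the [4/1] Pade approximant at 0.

The Pade approximant has numerator coefficients [27/160, -81/400, 2187/12800, -729/6400, 2187/40960]; denominator coefficients [1, 21/20].

Taylor coefficients needed (expand at 0): a_0 = 27/160, a_1 = -243/640, a_2 = 729/1280, a_3 = -729/1024, a_4 = 6561/8192, a_5 = -137781/163840.
Write the denominator as Q(ν) = 1 + q1*ν. Requiring Q*f - P = O(ν^6) with deg P <= 4 kills the coefficients of ν^5..ν^5 in Q*f:
  ν^5: a_5 + q1*a_4 = 0, i.e. -137781/163840 + (6561/8192)*q1 = 0.
Solving this linear system: q1 = 21/20.
The numerator is Q*f truncated at degree 4: P0 = a_0 = 27/160; P1 = a_1 + q1*a_0 = -81/400; P2 = a_2 + q1*a_1 = 2187/12800; P3 = a_3 + q1*a_2 = -729/6400; P4 = a_4 + q1*a_3 = 2187/40960.


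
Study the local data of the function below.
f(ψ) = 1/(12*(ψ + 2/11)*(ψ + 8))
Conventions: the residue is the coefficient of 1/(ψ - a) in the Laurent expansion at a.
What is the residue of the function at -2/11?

At the order-1 pole -2/11 set g(ψ) = (ψ - (-2/11))*f(ψ) = 1/(12*(ψ + 8)).
Simple pole: residue = g(a) at a = -2/11, which is 11/1032.

The residue is 11/1032.


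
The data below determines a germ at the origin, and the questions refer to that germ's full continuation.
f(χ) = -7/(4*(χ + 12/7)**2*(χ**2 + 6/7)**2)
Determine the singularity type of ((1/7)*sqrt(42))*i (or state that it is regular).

The point is a pole of order 2.

The denominator factor χ**2 + 6/7 vanishes at ((1/7)*sqrt(42))*i and appears to the power 2; the numerator there equals -7/4, nonzero, and no other factor vanishes.
Hence a pole whose order is the multiplicity, 2.


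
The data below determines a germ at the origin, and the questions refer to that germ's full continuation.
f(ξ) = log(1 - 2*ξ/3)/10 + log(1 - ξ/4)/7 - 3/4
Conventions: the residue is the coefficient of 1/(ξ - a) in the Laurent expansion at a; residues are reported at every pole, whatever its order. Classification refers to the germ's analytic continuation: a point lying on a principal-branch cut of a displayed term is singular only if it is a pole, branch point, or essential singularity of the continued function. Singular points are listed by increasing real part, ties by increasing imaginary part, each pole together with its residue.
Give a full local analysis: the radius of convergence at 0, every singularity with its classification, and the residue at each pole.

Branch term (1/7)*log(1 - ξ/(4)): its argument vanishes at ξ = 4, a logarithmic branch point, modulus 4.
Branch term (1/10)*log(1 - ξ/(3/2)): its argument vanishes at ξ = 3/2, a logarithmic branch point, modulus 3/2.
The radius of convergence is the smallest modulus among the singular points: 3/2.
List the singular points by increasing real part (a conjugate pair: the negative imaginary part first).

Radius of convergence at 0: 3/2.
At 3/2: a logarithmic branch point.
At 4: a logarithmic branch point.


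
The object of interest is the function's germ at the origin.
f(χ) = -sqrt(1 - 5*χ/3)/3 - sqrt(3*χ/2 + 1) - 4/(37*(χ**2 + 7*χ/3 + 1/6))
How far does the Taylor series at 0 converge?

The radius of convergence is 7/6 - (1/6)*sqrt(43).

Denominator factor (χ**2 + 7*χ/3 + 1/6): discriminant 43/9, real irrational roots -7/6 + (1/6)*sqrt(43) and -7/6 - (1/6)*sqrt(43); poles of order 1, moduli 7/6 - (1/6)*sqrt(43) and 7/6 + (1/6)*sqrt(43).
Branch term (-1/3)*sqrt(1 - χ/(3/5)): its argument vanishes at χ = 3/5, a square-root branch point, modulus 3/5.
Branch term (-1)*sqrt(1 - χ/(-2/3)): its argument vanishes at χ = -2/3, a square-root branch point, modulus 2/3.
The radius of convergence is the smallest modulus among the singular points: 7/6 - (1/6)*sqrt(43).


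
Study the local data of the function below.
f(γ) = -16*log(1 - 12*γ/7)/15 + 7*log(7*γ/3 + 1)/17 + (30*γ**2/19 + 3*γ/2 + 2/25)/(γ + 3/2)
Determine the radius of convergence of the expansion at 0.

The radius of convergence is 3/7.

Denominator factor (γ + 3/2): pole of order 1 at -3/2, modulus 3/2.
Branch term (-16/15)*log(1 - γ/(7/12)): its argument vanishes at γ = 7/12, a logarithmic branch point, modulus 7/12.
Branch term (7/17)*log(1 - γ/(-3/7)): its argument vanishes at γ = -3/7, a logarithmic branch point, modulus 3/7.
The radius of convergence is the smallest modulus among the singular points: 3/7.


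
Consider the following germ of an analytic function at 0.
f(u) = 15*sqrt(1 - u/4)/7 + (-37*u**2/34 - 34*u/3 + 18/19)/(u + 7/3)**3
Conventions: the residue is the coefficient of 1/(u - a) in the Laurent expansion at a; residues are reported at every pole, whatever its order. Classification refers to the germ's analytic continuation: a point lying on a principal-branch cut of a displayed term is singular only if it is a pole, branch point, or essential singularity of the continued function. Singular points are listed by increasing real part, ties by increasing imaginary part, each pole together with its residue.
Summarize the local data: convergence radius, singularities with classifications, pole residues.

Denominator factor (u + 7/3)^3: pole of order 3 at -7/3, modulus 7/3.
Branch term (15/7)*sqrt(1 - u/(4)): its argument vanishes at u = 4, a square-root branch point, modulus 4.
The radius of convergence is the smallest modulus among the singular points: 7/3.
The branch term is analytic at -7/3 and contributes nothing to the residue; only the rational part matters.
At the order-3 pole -7/3 set g(u) = (u - (-7/3))^3*(rational part) = -37*u**2/34 - 34*u/3 + 18/19.
Order-3 pole: residue = g''(a)/2; g''(-7/3) = -37/17, so the residue is -37/34.
List the singular points by increasing real part (a conjugate pair: the negative imaginary part first).

Radius of convergence at 0: 7/3.
At -7/3: a pole of order 3; residue -37/34.
At 4: an algebraic (square-root) branch point.


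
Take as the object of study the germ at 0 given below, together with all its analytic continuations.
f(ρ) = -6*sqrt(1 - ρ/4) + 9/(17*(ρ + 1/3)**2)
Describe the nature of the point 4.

The point is an algebraic (square-root) branch point.

The term (-6)*sqrt(1 - ρ/(4)) has argument 1 - 4/(4) = 0 at 4: a square-root (algebraic, two-sheeted) branch point; the remaining terms are analytic or single-valued there.


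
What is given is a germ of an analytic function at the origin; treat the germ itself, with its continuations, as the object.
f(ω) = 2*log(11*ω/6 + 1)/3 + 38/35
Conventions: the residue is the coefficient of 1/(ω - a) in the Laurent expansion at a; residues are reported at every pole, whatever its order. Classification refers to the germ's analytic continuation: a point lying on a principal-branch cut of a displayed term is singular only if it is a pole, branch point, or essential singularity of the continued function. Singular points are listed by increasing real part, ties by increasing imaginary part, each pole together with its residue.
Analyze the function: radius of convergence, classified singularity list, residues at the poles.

Branch term (2/3)*log(1 - ω/(-6/11)): its argument vanishes at ω = -6/11, a logarithmic branch point, modulus 6/11.
The radius of convergence is the smallest modulus among the singular points: 6/11.

Radius of convergence at 0: 6/11.
At -6/11: a logarithmic branch point.


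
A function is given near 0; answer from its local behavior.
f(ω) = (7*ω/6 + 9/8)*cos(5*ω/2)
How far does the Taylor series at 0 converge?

The radius of convergence is infinite.

The factor cos(5*ω/2) is entire and contributes no finite singular point.
The polynomial part has no poles.
No finite singular points: the Taylor series at 0 converges everywhere.


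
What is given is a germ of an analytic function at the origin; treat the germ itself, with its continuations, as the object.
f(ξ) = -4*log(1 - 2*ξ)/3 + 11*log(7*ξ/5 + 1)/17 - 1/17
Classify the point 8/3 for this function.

The point is a regular point.

There is no denominator, hence no pole anywhere.
Branch term log(1 - ξ/(-5/7)): argument at 8/3 is 71/15, nonzero, so 8/3 is not its branch point (a point on a principal cut is still regular for the continued germ).
Branch term log(1 - ξ/(1/2)): argument at 8/3 is -13/3, nonzero, so 8/3 is not its branch point (a point on a principal cut is still regular for the continued germ).
So the germ continues analytically to 8/3.


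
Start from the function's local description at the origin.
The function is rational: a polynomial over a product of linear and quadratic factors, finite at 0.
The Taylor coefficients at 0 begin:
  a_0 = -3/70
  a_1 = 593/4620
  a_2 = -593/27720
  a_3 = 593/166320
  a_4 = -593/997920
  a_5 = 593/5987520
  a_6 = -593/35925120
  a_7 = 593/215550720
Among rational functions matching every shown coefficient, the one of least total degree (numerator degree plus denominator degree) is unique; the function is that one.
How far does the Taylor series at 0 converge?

The radius of convergence is 6.

No rational of total degree below 2 reproduces all 8 coefficients; solving the [1/1] Pade equations on them gives f(n) = (8*n/11 - 9/35)/(n + 6), whose expansion matches every shown term.
Denominator factor (n + 6): pole of order 1 at -6, modulus 6.
The radius of convergence is the smallest modulus among the singular points: 6.


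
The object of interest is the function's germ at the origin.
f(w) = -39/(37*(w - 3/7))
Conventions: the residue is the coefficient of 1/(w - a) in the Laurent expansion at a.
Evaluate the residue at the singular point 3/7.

At the order-1 pole 3/7 set g(w) = (w - (3/7))*f(w) = -39/37.
Simple pole: residue = g(a) at a = 3/7, which is -39/37.

The residue is -39/37.


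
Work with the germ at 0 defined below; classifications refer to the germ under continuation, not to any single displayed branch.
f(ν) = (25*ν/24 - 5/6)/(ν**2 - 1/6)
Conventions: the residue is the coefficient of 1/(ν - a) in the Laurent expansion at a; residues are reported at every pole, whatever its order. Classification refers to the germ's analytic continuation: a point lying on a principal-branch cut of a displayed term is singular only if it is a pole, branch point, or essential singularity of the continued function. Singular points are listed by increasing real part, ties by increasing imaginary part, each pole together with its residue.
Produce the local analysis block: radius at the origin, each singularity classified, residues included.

Radius of convergence at 0: (1/6)*sqrt(6).
At -(1/6)*sqrt(6): a pole of order 1; residue 25/48 + (5/12)*sqrt(6).
At (1/6)*sqrt(6): a pole of order 1; residue 25/48 - (5/12)*sqrt(6).

Denominator factor (ν**2 - 1/6): discriminant 2/3, real irrational roots (1/6)*sqrt(6) and -(1/6)*sqrt(6); poles of order 1, moduli (1/6)*sqrt(6) and (1/6)*sqrt(6).
The radius of convergence is the smallest modulus among the singular points: (1/6)*sqrt(6).
The factor ν**2 - 1/6 splits as (ν - a)(ν - a') with a = -(1/6)*sqrt(6), a' = (1/6)*sqrt(6). At the order-1 pole a set g(ν) = (ν - a)*f(ν) = [25*ν/24 - 5/6] / (ν - a').
Simple pole: residue = g(a) at a = -(1/6)*sqrt(6), which is 25/48 + (5/12)*sqrt(6).
The factor ν**2 - 1/6 splits as (ν - a)(ν - a') with a = (1/6)*sqrt(6), a' = -(1/6)*sqrt(6). At the order-1 pole a set g(ν) = (ν - a)*f(ν) = [25*ν/24 - 5/6] / (ν - a').
Simple pole: residue = g(a) at a = (1/6)*sqrt(6), which is 25/48 - (5/12)*sqrt(6).
List the singular points by increasing real part (a conjugate pair: the negative imaginary part first).


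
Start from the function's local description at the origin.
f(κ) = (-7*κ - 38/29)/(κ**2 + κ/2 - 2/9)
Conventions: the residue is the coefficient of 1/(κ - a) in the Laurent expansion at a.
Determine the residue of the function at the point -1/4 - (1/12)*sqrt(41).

The residue is -7/2 - (153/2378)*sqrt(41).

The factor κ**2 + κ/2 - 2/9 splits as (κ - a)(κ - a') with a = -1/4 - (1/12)*sqrt(41), a' = -1/4 + (1/12)*sqrt(41). At the order-1 pole a set g(κ) = (κ - a)*f(κ) = [-7*κ - 38/29] / (κ - a').
Simple pole: residue = g(a) at a = -1/4 - (1/12)*sqrt(41), which is -7/2 - (153/2378)*sqrt(41).


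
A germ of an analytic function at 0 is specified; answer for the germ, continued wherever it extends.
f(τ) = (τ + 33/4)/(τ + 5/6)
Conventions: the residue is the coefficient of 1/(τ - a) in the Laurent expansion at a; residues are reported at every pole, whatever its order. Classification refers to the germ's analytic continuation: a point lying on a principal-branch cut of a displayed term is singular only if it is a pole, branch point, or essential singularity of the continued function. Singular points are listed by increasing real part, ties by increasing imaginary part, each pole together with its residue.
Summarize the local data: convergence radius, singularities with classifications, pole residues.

Radius of convergence at 0: 5/6.
At -5/6: a pole of order 1; residue 89/12.

Denominator factor (τ + 5/6): pole of order 1 at -5/6, modulus 5/6.
The radius of convergence is the smallest modulus among the singular points: 5/6.
At the order-1 pole -5/6 set g(τ) = (τ - (-5/6))*f(τ) = τ + 33/4.
Simple pole: residue = g(a) at a = -5/6, which is 89/12.


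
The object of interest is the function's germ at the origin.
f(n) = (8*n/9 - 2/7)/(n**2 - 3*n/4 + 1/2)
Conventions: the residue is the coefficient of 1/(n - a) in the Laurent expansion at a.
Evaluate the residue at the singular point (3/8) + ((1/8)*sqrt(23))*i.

The factor n**2 - 3*n/4 + 1/2 splits as (n - a)(n - a') with a = (3/8) + ((1/8)*sqrt(23))*i, a' = (3/8) - ((1/8)*sqrt(23))*i. At the order-1 pole a set g(n) = (n - a)*f(n) = [8*n/9 - 2/7] / (n - a').
Simple pole: residue = g(a) at a = (3/8) + ((1/8)*sqrt(23))*i, which is (4/9) - ((4/483)*sqrt(23))*i.

The residue is (4/9) - ((4/483)*sqrt(23))*i.


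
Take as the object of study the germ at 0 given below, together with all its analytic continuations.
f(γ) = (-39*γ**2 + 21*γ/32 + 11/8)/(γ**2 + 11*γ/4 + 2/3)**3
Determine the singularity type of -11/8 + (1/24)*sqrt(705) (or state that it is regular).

The point is a pole of order 3.

The denominator factor γ**2 + 11*γ/4 + 2/3 vanishes at -11/8 + (1/24)*sqrt(705) and appears to the power 3; the numerator there equals -30975/256 + (1151/256)*sqrt(705), nonzero, and no other factor vanishes.
Hence a pole whose order is the multiplicity, 3.


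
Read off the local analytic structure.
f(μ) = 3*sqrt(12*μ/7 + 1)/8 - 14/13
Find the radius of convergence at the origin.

Branch term (3/8)*sqrt(1 - μ/(-7/12)): its argument vanishes at μ = -7/12, a square-root branch point, modulus 7/12.
The radius of convergence is the smallest modulus among the singular points: 7/12.

The radius of convergence is 7/12.


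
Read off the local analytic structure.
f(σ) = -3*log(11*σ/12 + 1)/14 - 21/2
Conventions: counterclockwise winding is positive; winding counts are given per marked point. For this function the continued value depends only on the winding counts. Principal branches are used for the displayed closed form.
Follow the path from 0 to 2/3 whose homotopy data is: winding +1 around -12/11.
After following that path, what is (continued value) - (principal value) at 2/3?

The rational part is single-valued and drops out of the difference; each branch term changes only by its own monodromy.
(-3/14)*log(1 - σ/(-12/11)): each positive loop around -12/11 adds 2*pi*i to the log, so winding +1 contributes (-3/14)*(1)*2*pi*i = -(3/7)*pi*i.
Summing the contributions at σ = 2/3 gives -(3/7)*pi*i.

Continued minus principal equals -(3/7)*pi*i.


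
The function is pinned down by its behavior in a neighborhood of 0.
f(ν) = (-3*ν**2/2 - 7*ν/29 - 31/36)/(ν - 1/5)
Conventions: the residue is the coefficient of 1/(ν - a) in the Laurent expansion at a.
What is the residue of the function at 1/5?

At the order-1 pole 1/5 set g(ν) = (ν - (1/5))*f(ν) = -3*ν**2/2 - 7*ν/29 - 31/36.
Simple pole: residue = g(a) at a = 1/5, which is -25301/26100.

The residue is -25301/26100.


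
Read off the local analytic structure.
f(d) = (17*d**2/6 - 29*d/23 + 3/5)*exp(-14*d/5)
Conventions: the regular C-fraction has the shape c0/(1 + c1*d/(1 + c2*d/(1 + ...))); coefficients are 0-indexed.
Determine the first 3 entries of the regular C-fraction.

The regular C-fraction coefficients are [3/5, 1691/345, -118999/61410].

Taylor coefficients (expand at 0): a_0 = 3/5, a_1 = -1691/575, a_2 = 150347/17250.
c0 = a_0 = 3/5. Peel one level at a time: if S = 1 + c*d/S' with S'(0) = 1, then c is the d-coefficient of S and S' = c*d/(S - 1).
S_1 = c0/f = 1 + (1691/345)*d + (2260981/238050)*d^2 + ...; c1 = 1691/345.
S_2 = c1*d/(S_1 - 1) = 1 + (-118999/61410)*d + ...; c2 = -118999/61410.


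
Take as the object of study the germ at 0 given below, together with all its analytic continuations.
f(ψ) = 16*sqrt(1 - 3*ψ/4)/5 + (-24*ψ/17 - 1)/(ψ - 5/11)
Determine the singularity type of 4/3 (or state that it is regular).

The point is an algebraic (square-root) branch point.

The term (16/5)*sqrt(1 - ψ/(4/3)) has argument 1 - 4/3/(4/3) = 0 at 4/3: a square-root (algebraic, two-sheeted) branch point; the remaining terms are analytic or single-valued there.


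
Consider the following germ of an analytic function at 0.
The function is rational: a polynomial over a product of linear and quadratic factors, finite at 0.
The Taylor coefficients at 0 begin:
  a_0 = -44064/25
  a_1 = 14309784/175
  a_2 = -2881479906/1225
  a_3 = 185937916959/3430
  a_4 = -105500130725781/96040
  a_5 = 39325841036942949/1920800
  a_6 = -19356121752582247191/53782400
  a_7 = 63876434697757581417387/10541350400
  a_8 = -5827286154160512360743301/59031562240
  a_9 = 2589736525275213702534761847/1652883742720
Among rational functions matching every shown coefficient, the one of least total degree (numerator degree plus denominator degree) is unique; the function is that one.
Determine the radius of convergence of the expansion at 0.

No rational of total degree below 8 reproduces all 10 coefficients; solving the [0/8] Pade equations on them gives f(n) = -17/(25*(n**2 + 8*n/7 + 1/12)**3*(n**2 + 7*n/2 + 2/3)), whose expansion matches every shown term.
Denominator factor (n**2 + 8*n/7 + 1/12)^3: discriminant 143/147, real irrational roots -4/7 + (1/42)*sqrt(429) and -4/7 - (1/42)*sqrt(429); poles of order 3, moduli 4/7 - (1/42)*sqrt(429) and 4/7 + (1/42)*sqrt(429).
Denominator factor (n**2 + 7*n/2 + 2/3): discriminant 115/12, real irrational roots -7/4 + (1/12)*sqrt(345) and -7/4 - (1/12)*sqrt(345); poles of order 1, moduli 7/4 - (1/12)*sqrt(345) and 7/4 + (1/12)*sqrt(345).
The radius of convergence is the smallest modulus among the singular points: 4/7 - (1/42)*sqrt(429).

The radius of convergence is 4/7 - (1/42)*sqrt(429).


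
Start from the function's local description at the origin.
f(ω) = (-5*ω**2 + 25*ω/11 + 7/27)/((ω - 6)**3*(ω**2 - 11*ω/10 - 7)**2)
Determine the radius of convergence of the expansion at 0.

The radius of convergence is -11/20 + (1/20)*sqrt(2921).

Denominator factor (ω**2 - 11*ω/10 - 7)^2: discriminant 2921/100, real irrational roots 11/20 + (1/20)*sqrt(2921) and 11/20 - (1/20)*sqrt(2921); poles of order 2, moduli 11/20 + (1/20)*sqrt(2921) and -11/20 + (1/20)*sqrt(2921).
Denominator factor (ω - 6)^3: pole of order 3 at 6, modulus 6.
The radius of convergence is the smallest modulus among the singular points: -11/20 + (1/20)*sqrt(2921).


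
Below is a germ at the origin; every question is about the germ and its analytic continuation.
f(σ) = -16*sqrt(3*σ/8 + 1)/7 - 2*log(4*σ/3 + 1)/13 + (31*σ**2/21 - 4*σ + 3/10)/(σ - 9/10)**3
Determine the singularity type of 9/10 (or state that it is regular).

The denominator factor σ - 9/10 vanishes at 9/10 and appears to the power 3; the numerator there equals -1473/700, nonzero, and no other factor vanishes.
The branch terms are analytic at this point.
Hence a pole whose order is the multiplicity, 3.

The point is a pole of order 3.


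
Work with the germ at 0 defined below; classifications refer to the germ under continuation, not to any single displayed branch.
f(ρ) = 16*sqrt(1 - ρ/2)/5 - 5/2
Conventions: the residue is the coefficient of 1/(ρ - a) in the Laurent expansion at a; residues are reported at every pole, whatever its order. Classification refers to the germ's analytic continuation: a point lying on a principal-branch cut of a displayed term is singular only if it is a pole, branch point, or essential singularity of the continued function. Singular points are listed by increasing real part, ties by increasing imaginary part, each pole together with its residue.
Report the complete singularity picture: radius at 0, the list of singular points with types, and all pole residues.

Radius of convergence at 0: 2.
At 2: an algebraic (square-root) branch point.

Branch term (16/5)*sqrt(1 - ρ/(2)): its argument vanishes at ρ = 2, a square-root branch point, modulus 2.
The radius of convergence is the smallest modulus among the singular points: 2.


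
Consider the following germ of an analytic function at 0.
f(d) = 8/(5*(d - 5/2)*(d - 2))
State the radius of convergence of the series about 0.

Denominator factor (d - 5/2): pole of order 1 at 5/2, modulus 5/2.
Denominator factor (d - 2): pole of order 1 at 2, modulus 2.
The radius of convergence is the smallest modulus among the singular points: 2.

The radius of convergence is 2.


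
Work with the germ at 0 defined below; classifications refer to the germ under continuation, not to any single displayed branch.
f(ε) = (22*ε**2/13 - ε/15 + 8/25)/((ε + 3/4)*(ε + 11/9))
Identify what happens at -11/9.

The denominator factor ε + 11/9 vanishes at -11/9 and appears to the power 1; the numerator there equals 77119/26325, nonzero, and no other factor vanishes.
Hence a pole whose order is the multiplicity, 1.

The point is a pole of order 1.


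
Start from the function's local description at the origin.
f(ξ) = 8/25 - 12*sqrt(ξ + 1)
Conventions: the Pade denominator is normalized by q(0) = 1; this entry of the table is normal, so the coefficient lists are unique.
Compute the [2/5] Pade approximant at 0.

Taylor coefficients needed (expand at 0): a_0 = -292/25, a_1 = -6, a_2 = 3/2, a_3 = -3/4, a_4 = 15/32, a_5 = -21/64, a_6 = 63/256, a_7 = -99/512.
Write the denominator as Q(ξ) = 1 + q1*ξ + q2*ξ^2 + q3*ξ^3 + q4*ξ^4 + q5*ξ^5. Requiring Q*f - P = O(ξ^8) with deg P <= 2 kills the coefficients of ξ^3..ξ^7 in Q*f:
  ξ^3: a_3 + q1*a_2 + q2*a_1 + q3*a_0 = 0, i.e. -3/4 + (3/2)*q1 + (-6)*q2 + (-292/25)*q3 = 0.
  ξ^4: a_4 + q1*a_3 + q2*a_2 + q3*a_1 + q4*a_0 = 0, i.e. 15/32 + (-3/4)*q1 + (3/2)*q2 + (-6)*q3 + (-292/25)*q4 = 0.
  ξ^5: a_5 + q1*a_4 + q2*a_3 + q3*a_2 + q4*a_1 + q5*a_0 = 0, i.e. -21/64 + (15/32)*q1 + (-3/4)*q2 + (3/2)*q3 + (-6)*q4 + (-292/25)*q5 = 0.
  ξ^6: a_6 + q1*a_5 + q2*a_4 + q3*a_3 + q4*a_2 + q5*a_1 = 0, i.e. 63/256 + (-21/64)*q1 + (15/32)*q2 + (-3/4)*q3 + (3/2)*q4 + (-6)*q5 = 0.
  ξ^7: a_7 + q1*a_6 + q2*a_5 + q3*a_4 + q4*a_3 + q5*a_2 = 0, i.e. -99/512 + (63/256)*q1 + (-21/64)*q2 + (15/32)*q3 + (-3/4)*q4 + (3/2)*q5 = 0.
Solving this linear system: q1 = 18500883/17295434, q2 = 10725654/60534019, q3 = -8647125/484272152, q4 = 26129625/7748354432, q5 = -8769675/15496708864.
The numerator is Q*f truncated at degree 2: P0 = a_0 = -292/25; P1 = a_1 + q1*a_0 = -3998286468/216192925; P2 = a_2 + q1*a_1 + q2*a_0 = -21149657661/3026700950.

The Pade approximant has numerator coefficients [-292/25, -3998286468/216192925, -21149657661/3026700950]; denominator coefficients [1, 18500883/17295434, 10725654/60534019, -8647125/484272152, 26129625/7748354432, -8769675/15496708864].


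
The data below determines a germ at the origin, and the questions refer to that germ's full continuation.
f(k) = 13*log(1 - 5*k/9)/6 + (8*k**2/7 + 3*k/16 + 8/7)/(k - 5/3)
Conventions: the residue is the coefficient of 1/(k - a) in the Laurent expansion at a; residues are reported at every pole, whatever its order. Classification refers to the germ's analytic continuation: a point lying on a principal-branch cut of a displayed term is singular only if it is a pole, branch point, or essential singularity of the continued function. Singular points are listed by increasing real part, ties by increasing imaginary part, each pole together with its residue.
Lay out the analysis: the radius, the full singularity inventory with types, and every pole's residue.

Radius of convergence at 0: 5/3.
At 5/3: a pole of order 1; residue 4667/1008.
At 9/5: a logarithmic branch point.

Denominator factor (k - 5/3): pole of order 1 at 5/3, modulus 5/3.
Branch term (13/6)*log(1 - k/(9/5)): its argument vanishes at k = 9/5, a logarithmic branch point, modulus 9/5.
The radius of convergence is the smallest modulus among the singular points: 5/3.
The branch term is analytic at 5/3 and contributes nothing to the residue; only the rational part matters.
At the order-1 pole 5/3 set g(k) = (k - (5/3))*(rational part) = 8*k**2/7 + 3*k/16 + 8/7.
Simple pole: residue = g(a) at a = 5/3, which is 4667/1008.
List the singular points by increasing real part (a conjugate pair: the negative imaginary part first).
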